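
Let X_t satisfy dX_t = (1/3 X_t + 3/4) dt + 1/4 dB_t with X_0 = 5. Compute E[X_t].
E[X_t] = 29*exp(t/3)/4 - 9/4

Taking expectations and using E[dB_t] = 0, the mean m(t) = E[X_t] satisfies the ODE m'(t) = a m(t) + b with m(0) = x_0. With a = 1/3, b = 3/4, x_0 = 5, the solution is
  m(t) = x_0 * exp(a t) + (b/a) * (exp(a t) - 1)
       = 5 * exp((1/3) t) + ((3/4)/(1/3)) * (exp((1/3) t) - 1)
       = 29*exp(t/3)/4 - 9/4.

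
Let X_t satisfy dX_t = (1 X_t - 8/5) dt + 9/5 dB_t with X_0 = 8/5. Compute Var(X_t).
Var(X_t) = 81*exp(2*t)/50 - 81/50

The variance V(t) = Var(X_t) satisfies V'(t) = 2 a V(t) + c^2 with V(0) = 0 (drift coefficient is linear in X, diffusion is constant). With a = 1, c = 9/5, the solution is
  V(t) = (c^2 / (2 a)) * (exp(2 a t) - 1)
       = ((9/5)^2 / (2*1)) * (exp(2 t) - 1)
       = 81*exp(2*t)/50 - 81/50.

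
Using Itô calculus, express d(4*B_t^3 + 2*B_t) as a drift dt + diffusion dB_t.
d(4*B_t^3 + 2*B_t) = (12*B_t) dt + (12*B_t^2 + 2) dB_t

Itô's formula for f(B_t) gives d f(B_t) = f'(B_t) dB_t + (1/2) f''(B_t) dt. Compute derivatives of f(x) = 4*x^3 + 2*x:
  f'(x)  = 12*x^2 + 2
  f''(x) = 24*x
Substitute x = B_t and multiply the f'' term by 1/2:
  drift     = (1/2) * (24*x) evaluated at B_t = 12*B_t
  diffusion = (12*x^2 + 2) evaluated at B_t = 12*B_t^2 + 2
Therefore d(4*B_t^3 + 2*B_t) = (12*B_t) dt + (12*B_t^2 + 2) dB_t.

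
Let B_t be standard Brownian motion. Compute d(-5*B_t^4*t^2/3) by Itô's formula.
d(-5*B_t^4*t^2/3) = (10*B_t^2*t*(-B_t^2 - 3*t)/3) dt + (-20*B_t^3*t^2/3) dB_t

Itô's formula for f(t, x): d f(t, B_t) = (f_t + (1/2) f_xx) dt + f_x dB_t. Compute partials of f(t, x) = -5*t^2*x^4/3:
  f_t(t,x)  = -10*t*x^4/3
  f_x(t,x)  = -20*t^2*x^3/3
  f_xx(t,x) = -20*t^2*x^2
Assemble drift = f_t + (1/2) f_xx = 10*t*x^2*(-3*t - x^2)/3 and diffusion = f_x = -20*t^2*x^3/3. Substituting x = B_t:
  d(-5*B_t^4*t^2/3) = (10*B_t^2*t*(-B_t^2 - 3*t)/3) dt + (-20*B_t^3*t^2/3) dB_t.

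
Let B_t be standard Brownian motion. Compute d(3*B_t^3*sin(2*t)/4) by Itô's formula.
d(3*B_t^3*sin(2*t)/4) = (3*B_t*(2*B_t^2*cos(2*t) + 3*sin(2*t))/4) dt + (9*B_t^2*sin(2*t)/4) dB_t

Itô's formula for f(t, x): d f(t, B_t) = (f_t + (1/2) f_xx) dt + f_x dB_t. Compute partials of f(t, x) = 3*x^3*sin(2*t)/4:
  f_t(t,x)  = 3*x^3*cos(2*t)/2
  f_x(t,x)  = 9*x^2*sin(2*t)/4
  f_xx(t,x) = 9*x*sin(2*t)/2
Assemble drift = f_t + (1/2) f_xx = 3*x*(2*x^2*cos(2*t) + 3*sin(2*t))/4 and diffusion = f_x = 9*x^2*sin(2*t)/4. Substituting x = B_t:
  d(3*B_t^3*sin(2*t)/4) = (3*B_t*(2*B_t^2*cos(2*t) + 3*sin(2*t))/4) dt + (9*B_t^2*sin(2*t)/4) dB_t.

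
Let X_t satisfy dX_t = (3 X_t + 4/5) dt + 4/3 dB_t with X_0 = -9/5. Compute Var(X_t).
Var(X_t) = 8*exp(6*t)/27 - 8/27

The variance V(t) = Var(X_t) satisfies V'(t) = 2 a V(t) + c^2 with V(0) = 0 (drift coefficient is linear in X, diffusion is constant). With a = 3, c = 4/3, the solution is
  V(t) = (c^2 / (2 a)) * (exp(2 a t) - 1)
       = ((4/3)^2 / (2*3)) * (exp(6 t) - 1)
       = 8*exp(6*t)/27 - 8/27.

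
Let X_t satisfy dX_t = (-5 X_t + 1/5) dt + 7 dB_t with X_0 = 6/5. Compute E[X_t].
E[X_t] = 1/25 + 29*exp(-5*t)/25

Taking expectations and using E[dB_t] = 0, the mean m(t) = E[X_t] satisfies the ODE m'(t) = a m(t) + b with m(0) = x_0. With a = -5, b = 1/5, x_0 = 6/5, the solution is
  m(t) = x_0 * exp(a t) + (b/a) * (exp(a t) - 1)
       = (6/5) * exp((-5) t) + ((1/5)/(-5)) * (exp((-5) t) - 1)
       = 1/25 + 29*exp(-5*t)/25.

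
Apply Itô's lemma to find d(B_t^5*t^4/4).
d(B_t^5*t^4/4) = (B_t^3*t^3*(B_t^2 + 5*t/2)) dt + (5*B_t^4*t^4/4) dB_t

Itô's formula for f(t, x): d f(t, B_t) = (f_t + (1/2) f_xx) dt + f_x dB_t. Compute partials of f(t, x) = t^4*x^5/4:
  f_t(t,x)  = t^3*x^5
  f_x(t,x)  = 5*t^4*x^4/4
  f_xx(t,x) = 5*t^4*x^3
Assemble drift = f_t + (1/2) f_xx = t^3*x^3*(5*t/2 + x^2) and diffusion = f_x = 5*t^4*x^4/4. Substituting x = B_t:
  d(B_t^5*t^4/4) = (B_t^3*t^3*(B_t^2 + 5*t/2)) dt + (5*B_t^4*t^4/4) dB_t.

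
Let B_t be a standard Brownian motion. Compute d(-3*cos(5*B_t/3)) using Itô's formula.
d(-3*cos(5*B_t/3)) = (25*cos(5*B_t/3)/6) dt + (5*sin(5*B_t/3)) dB_t

Itô's formula for f(B_t) gives d f(B_t) = f'(B_t) dB_t + (1/2) f''(B_t) dt. Compute derivatives of f(x) = -3*cos(5*x/3):
  f'(x)  = 5*sin(5*x/3)
  f''(x) = 25*cos(5*x/3)/3
Substitute x = B_t and multiply the f'' term by 1/2:
  drift     = (1/2) * (25*cos(5*x/3)/3) evaluated at B_t = 25*cos(5*B_t/3)/6
  diffusion = (5*sin(5*x/3)) evaluated at B_t = 5*sin(5*B_t/3)
Therefore d(-3*cos(5*B_t/3)) = (25*cos(5*B_t/3)/6) dt + (5*sin(5*B_t/3)) dB_t.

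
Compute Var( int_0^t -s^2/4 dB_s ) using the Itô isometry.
Var = t^5/80

The Itô integral of a deterministic integrand f(s) has mean 0 because each increment f(s) * (B_{s+ds} - B_s) has mean 0. By the Itô isometry:
  Var( int_0^t f(s) dB_s ) = E[ (int_0^t f(s) dB_s)^2 ] = int_0^t f(s)^2 ds.
Here f(s) = -s^2/4, so f(s)^2 = s^4/16. Integrate:
  int_0^t (s^4/16) ds = t^5/80.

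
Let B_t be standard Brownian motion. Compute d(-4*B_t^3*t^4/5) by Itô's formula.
d(-4*B_t^3*t^4/5) = (4*B_t*t^3*(-4*B_t^2 - 3*t)/5) dt + (-12*B_t^2*t^4/5) dB_t

Itô's formula for f(t, x): d f(t, B_t) = (f_t + (1/2) f_xx) dt + f_x dB_t. Compute partials of f(t, x) = -4*t^4*x^3/5:
  f_t(t,x)  = -16*t^3*x^3/5
  f_x(t,x)  = -12*t^4*x^2/5
  f_xx(t,x) = -24*t^4*x/5
Assemble drift = f_t + (1/2) f_xx = 4*t^3*x*(-3*t - 4*x^2)/5 and diffusion = f_x = -12*t^4*x^2/5. Substituting x = B_t:
  d(-4*B_t^3*t^4/5) = (4*B_t*t^3*(-4*B_t^2 - 3*t)/5) dt + (-12*B_t^2*t^4/5) dB_t.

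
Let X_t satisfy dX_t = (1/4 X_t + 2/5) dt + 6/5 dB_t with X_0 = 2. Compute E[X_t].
E[X_t] = 18*exp(t/4)/5 - 8/5

Taking expectations and using E[dB_t] = 0, the mean m(t) = E[X_t] satisfies the ODE m'(t) = a m(t) + b with m(0) = x_0. With a = 1/4, b = 2/5, x_0 = 2, the solution is
  m(t) = x_0 * exp(a t) + (b/a) * (exp(a t) - 1)
       = 2 * exp((1/4) t) + ((2/5)/(1/4)) * (exp((1/4) t) - 1)
       = 18*exp(t/4)/5 - 8/5.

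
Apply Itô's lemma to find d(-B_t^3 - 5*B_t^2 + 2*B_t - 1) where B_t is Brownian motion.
d(-B_t^3 - 5*B_t^2 + 2*B_t - 1) = (-3*B_t - 5) dt + (-3*B_t^2 - 10*B_t + 2) dB_t

Itô's formula for f(B_t) gives d f(B_t) = f'(B_t) dB_t + (1/2) f''(B_t) dt. Compute derivatives of f(x) = -x^3 - 5*x^2 + 2*x - 1:
  f'(x)  = -3*x^2 - 10*x + 2
  f''(x) = -6*x - 10
Substitute x = B_t and multiply the f'' term by 1/2:
  drift     = (1/2) * (-6*x - 10) evaluated at B_t = -3*B_t - 5
  diffusion = (-3*x^2 - 10*x + 2) evaluated at B_t = -3*B_t^2 - 10*B_t + 2
Therefore d(-B_t^3 - 5*B_t^2 + 2*B_t - 1) = (-3*B_t - 5) dt + (-3*B_t^2 - 10*B_t + 2) dB_t.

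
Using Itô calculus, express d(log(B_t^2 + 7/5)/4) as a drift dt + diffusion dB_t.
d(log(B_t^2 + 7/5)/4) = (5*(7 - 5*B_t^2)/(4*(5*B_t^2 + 7)^2)) dt + (5*B_t/(2*(5*B_t^2 + 7))) dB_t

Itô's formula for f(B_t) gives d f(B_t) = f'(B_t) dB_t + (1/2) f''(B_t) dt. Compute derivatives of f(x) = log(x^2 + 7/5)/4:
  f'(x)  = 5*x/(2*(5*x^2 + 7))
  f''(x) = 5*(7 - 5*x^2)/(2*(5*x^2 + 7)^2)
Substitute x = B_t and multiply the f'' term by 1/2:
  drift     = (1/2) * (5*(7 - 5*x^2)/(2*(5*x^2 + 7)^2)) evaluated at B_t = 5*(7 - 5*B_t^2)/(4*(5*B_t^2 + 7)^2)
  diffusion = (5*x/(2*(5*x^2 + 7))) evaluated at B_t = 5*B_t/(2*(5*B_t^2 + 7))
Therefore d(log(B_t^2 + 7/5)/4) = (5*(7 - 5*B_t^2)/(4*(5*B_t^2 + 7)^2)) dt + (5*B_t/(2*(5*B_t^2 + 7))) dB_t.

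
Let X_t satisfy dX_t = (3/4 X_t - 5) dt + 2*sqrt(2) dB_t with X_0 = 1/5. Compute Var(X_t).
Var(X_t) = 16*exp(3*t/2)/3 - 16/3

The variance V(t) = Var(X_t) satisfies V'(t) = 2 a V(t) + c^2 with V(0) = 0 (drift coefficient is linear in X, diffusion is constant). With a = 3/4, c = 2*sqrt(2), the solution is
  V(t) = (c^2 / (2 a)) * (exp(2 a t) - 1)
       = ((2*sqrt(2))^2 / (2*(3/4))) * (exp((3/2) t) - 1)
       = 16*exp(3*t/2)/3 - 16/3.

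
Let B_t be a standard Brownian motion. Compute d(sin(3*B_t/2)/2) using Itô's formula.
d(sin(3*B_t/2)/2) = (-9*sin(3*B_t/2)/16) dt + (3*cos(3*B_t/2)/4) dB_t

Itô's formula for f(B_t) gives d f(B_t) = f'(B_t) dB_t + (1/2) f''(B_t) dt. Compute derivatives of f(x) = sin(3*x/2)/2:
  f'(x)  = 3*cos(3*x/2)/4
  f''(x) = -9*sin(3*x/2)/8
Substitute x = B_t and multiply the f'' term by 1/2:
  drift     = (1/2) * (-9*sin(3*x/2)/8) evaluated at B_t = -9*sin(3*B_t/2)/16
  diffusion = (3*cos(3*x/2)/4) evaluated at B_t = 3*cos(3*B_t/2)/4
Therefore d(sin(3*B_t/2)/2) = (-9*sin(3*B_t/2)/16) dt + (3*cos(3*B_t/2)/4) dB_t.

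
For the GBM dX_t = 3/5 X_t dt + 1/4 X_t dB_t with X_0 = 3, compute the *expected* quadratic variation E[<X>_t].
E[<X>_t] = 45*exp(101*t/80)/101 - 45/101

<X>_t = int_0^t ((1/4) * X_s)^2 ds. Taking expectation inside the integral: E[<X>_t] = (1/4)^2 * int_0^t E[X_s^2] ds. For GBM, E[X_s^2] = x_0^2 * exp((2 mu + sigma^2) s). Integrating:
  E[<X>_t] = (1/4)^2 * 3^2 * (exp((2*(3/5) + (1/4)^2) t) - 1) / (2*(3/5) + (1/4)^2)
           = (1/4)^2 * 3^2 * (exp((101/80) t) - 1) / (101/80) = 45*exp(101*t/80)/101 - 45/101.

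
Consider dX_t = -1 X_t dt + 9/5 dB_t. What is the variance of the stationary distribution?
lim Var(X_t) = 81/50

The OU SDE dX = -theta X dt + sigma dB admits the integrating factor exp(theta t): d(exp(theta t) X_t) = sigma exp(theta t) dB_t. Integrating from 0 to t gives X_t = x_0 * exp(-theta t) + sigma * int_0^t exp(-theta (t-s)) dB_s for any initial x_0. The Itô integral has variance (by the Itô isometry) sigma^2 * int_0^t exp(-2 theta (t - s)) ds = sigma^2 * (1 - exp(-2 theta t)) / (2 theta), independent of x_0.
With theta = 1, sigma = 9/5:
  Var(X_t) = (9/5)^2 * (1 - exp(-2*1 t)) / (2 * 1) = 81/50 - 81*exp(-2*t)/50.
As t -> infinity, exp(-2*1 t) -> 0, so the stationary variance is sigma^2 / (2 theta) = 81/50.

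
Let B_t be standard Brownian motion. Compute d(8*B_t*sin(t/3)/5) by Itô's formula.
d(8*B_t*sin(t/3)/5) = (8*B_t*cos(t/3)/15) dt + (8*sin(t/3)/5) dB_t

Itô's formula for f(t, x): d f(t, B_t) = (f_t + (1/2) f_xx) dt + f_x dB_t. Compute partials of f(t, x) = 8*x*sin(t/3)/5:
  f_t(t,x)  = 8*x*cos(t/3)/15
  f_x(t,x)  = 8*sin(t/3)/5
  f_xx(t,x) = 0
Assemble drift = f_t + (1/2) f_xx = 8*x*cos(t/3)/15 and diffusion = f_x = 8*sin(t/3)/5. Substituting x = B_t:
  d(8*B_t*sin(t/3)/5) = (8*B_t*cos(t/3)/15) dt + (8*sin(t/3)/5) dB_t.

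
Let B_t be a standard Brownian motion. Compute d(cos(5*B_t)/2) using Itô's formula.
d(cos(5*B_t)/2) = (-25*cos(5*B_t)/4) dt + (-5*sin(5*B_t)/2) dB_t

Itô's formula for f(B_t) gives d f(B_t) = f'(B_t) dB_t + (1/2) f''(B_t) dt. Compute derivatives of f(x) = cos(5*x)/2:
  f'(x)  = -5*sin(5*x)/2
  f''(x) = -25*cos(5*x)/2
Substitute x = B_t and multiply the f'' term by 1/2:
  drift     = (1/2) * (-25*cos(5*x)/2) evaluated at B_t = -25*cos(5*B_t)/4
  diffusion = (-5*sin(5*x)/2) evaluated at B_t = -5*sin(5*B_t)/2
Therefore d(cos(5*B_t)/2) = (-25*cos(5*B_t)/4) dt + (-5*sin(5*B_t)/2) dB_t.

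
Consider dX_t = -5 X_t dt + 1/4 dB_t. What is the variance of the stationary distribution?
lim Var(X_t) = 1/160

The OU SDE dX = -theta X dt + sigma dB admits the integrating factor exp(theta t): d(exp(theta t) X_t) = sigma exp(theta t) dB_t. Integrating from 0 to t gives X_t = x_0 * exp(-theta t) + sigma * int_0^t exp(-theta (t-s)) dB_s for any initial x_0. The Itô integral has variance (by the Itô isometry) sigma^2 * int_0^t exp(-2 theta (t - s)) ds = sigma^2 * (1 - exp(-2 theta t)) / (2 theta), independent of x_0.
With theta = 5, sigma = 1/4:
  Var(X_t) = (1/4)^2 * (1 - exp(-2*5 t)) / (2 * 5) = 1/160 - exp(-10*t)/160.
As t -> infinity, exp(-2*5 t) -> 0, so the stationary variance is sigma^2 / (2 theta) = 1/160.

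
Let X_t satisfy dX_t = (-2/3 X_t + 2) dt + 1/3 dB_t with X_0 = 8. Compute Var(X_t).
Var(X_t) = 1/12 - exp(-4*t/3)/12

The variance V(t) = Var(X_t) satisfies V'(t) = 2 a V(t) + c^2 with V(0) = 0 (drift coefficient is linear in X, diffusion is constant). With a = -2/3, c = 1/3, the solution is
  V(t) = (c^2 / (2 a)) * (exp(2 a t) - 1)
       = ((1/3)^2 / (2*(-2/3))) * (exp((-4/3) t) - 1)
       = 1/12 - exp(-4*t/3)/12.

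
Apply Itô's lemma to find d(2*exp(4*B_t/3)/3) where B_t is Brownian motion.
d(2*exp(4*B_t/3)/3) = (16*exp(4*B_t/3)/27) dt + (8*exp(4*B_t/3)/9) dB_t

Itô's formula for f(B_t) gives d f(B_t) = f'(B_t) dB_t + (1/2) f''(B_t) dt. Compute derivatives of f(x) = 2*exp(4*x/3)/3:
  f'(x)  = 8*exp(4*x/3)/9
  f''(x) = 32*exp(4*x/3)/27
Substitute x = B_t and multiply the f'' term by 1/2:
  drift     = (1/2) * (32*exp(4*x/3)/27) evaluated at B_t = 16*exp(4*B_t/3)/27
  diffusion = (8*exp(4*x/3)/9) evaluated at B_t = 8*exp(4*B_t/3)/9
Therefore d(2*exp(4*B_t/3)/3) = (16*exp(4*B_t/3)/27) dt + (8*exp(4*B_t/3)/9) dB_t.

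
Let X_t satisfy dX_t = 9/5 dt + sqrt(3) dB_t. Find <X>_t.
<X>_t = 3*t

For an Itô process dX_t = a(t) dt + b(t) dB_t, the quadratic variation is <X>_t = int_0^t b(s)^2 ds (the drift term does not contribute). Here b(s) = sqrt(3), so
  b(s)^2 = 3.
Integrating from 0 to t:
  <X>_t = int_0^t (3) ds = 3*t.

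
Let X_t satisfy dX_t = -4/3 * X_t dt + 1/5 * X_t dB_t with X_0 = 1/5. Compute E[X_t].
E[X_t] = exp(-4*t/3)/5

For GBM dX = mu X dt + sigma X dB with X_0 = x_0, apply Itô to Y = log X: dY = (mu - sigma^2/2) dt + sigma dB, so Y_t = log(x_0) + (mu - sigma^2/2) t + sigma B_t and hence X_t = x_0 * exp((mu - sigma^2/2) t + sigma B_t).
With mu = -4/3, sigma = 1/5, x_0 = 1/5, this gives:
  X_t = 1/5 * exp((-203/150) * t + (1/5) * B_t).
Since sigma*B_t ~ Normal(0, sigma^2 t), E[exp(sigma*B_t)] = exp(sigma^2 t / 2); so E[X_t] = x_0 * exp((mu - sigma^2/2) t) * exp(sigma^2 t / 2) = x_0 * exp(mu t) = exp(-4*t/3)/5.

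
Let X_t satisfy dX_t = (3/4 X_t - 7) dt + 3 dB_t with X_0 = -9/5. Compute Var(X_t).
Var(X_t) = 6*exp(3*t/2) - 6

The variance V(t) = Var(X_t) satisfies V'(t) = 2 a V(t) + c^2 with V(0) = 0 (drift coefficient is linear in X, diffusion is constant). With a = 3/4, c = 3, the solution is
  V(t) = (c^2 / (2 a)) * (exp(2 a t) - 1)
       = (3^2 / (2*(3/4))) * (exp((3/2) t) - 1)
       = 6*exp(3*t/2) - 6.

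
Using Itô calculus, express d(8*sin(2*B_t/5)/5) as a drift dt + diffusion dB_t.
d(8*sin(2*B_t/5)/5) = (-16*sin(2*B_t/5)/125) dt + (16*cos(2*B_t/5)/25) dB_t

Itô's formula for f(B_t) gives d f(B_t) = f'(B_t) dB_t + (1/2) f''(B_t) dt. Compute derivatives of f(x) = 8*sin(2*x/5)/5:
  f'(x)  = 16*cos(2*x/5)/25
  f''(x) = -32*sin(2*x/5)/125
Substitute x = B_t and multiply the f'' term by 1/2:
  drift     = (1/2) * (-32*sin(2*x/5)/125) evaluated at B_t = -16*sin(2*B_t/5)/125
  diffusion = (16*cos(2*x/5)/25) evaluated at B_t = 16*cos(2*B_t/5)/25
Therefore d(8*sin(2*B_t/5)/5) = (-16*sin(2*B_t/5)/125) dt + (16*cos(2*B_t/5)/25) dB_t.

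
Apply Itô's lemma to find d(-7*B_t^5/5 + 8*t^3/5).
d(-7*B_t^5/5 + 8*t^3/5) = (-14*B_t^3 + 24*t^2/5) dt + (-7*B_t^4) dB_t

Itô's formula for f(t, x): d f(t, B_t) = (f_t + (1/2) f_xx) dt + f_x dB_t. Compute partials of f(t, x) = 8*t^3/5 - 7*x^5/5:
  f_t(t,x)  = 24*t^2/5
  f_x(t,x)  = -7*x^4
  f_xx(t,x) = -28*x^3
Assemble drift = f_t + (1/2) f_xx = 24*t^2/5 - 14*x^3 and diffusion = f_x = -7*x^4. Substituting x = B_t:
  d(-7*B_t^5/5 + 8*t^3/5) = (-14*B_t^3 + 24*t^2/5) dt + (-7*B_t^4) dB_t.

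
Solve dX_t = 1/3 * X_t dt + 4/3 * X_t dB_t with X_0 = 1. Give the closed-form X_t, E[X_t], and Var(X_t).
X_t = 1 * exp((-5/9) t + (4/3) B_t); E[X_t] = exp(t/3); Var(X_t) = exp(22*t/9) - exp(2*t/3)

For GBM dX = mu X dt + sigma X dB with X_0 = x_0, apply Itô to Y = log X: dY = (mu - sigma^2/2) dt + sigma dB, so Y_t = log(x_0) + (mu - sigma^2/2) t + sigma B_t and hence X_t = x_0 * exp((mu - sigma^2/2) t + sigma B_t).
With mu = 1/3, sigma = 4/3, x_0 = 1, this gives:
  X_t = 1 * exp((-5/9) * t + (4/3) * B_t).
Since sigma*B_t ~ Normal(0, sigma^2 t), E[exp(sigma*B_t)] = exp(sigma^2 t / 2); so E[X_t] = x_0 * exp((mu - sigma^2/2) t) * exp(sigma^2 t / 2) = x_0 * exp(mu t) = exp(t/3).
Var(X_t) = E[X_t^2] - (E[X_t])^2 = x_0^2 * exp(2 mu t) * (exp(sigma^2 t) - 1) = exp(22*t/9) - exp(2*t/3).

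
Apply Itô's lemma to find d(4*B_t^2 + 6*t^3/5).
d(4*B_t^2 + 6*t^3/5) = (18*t^2/5 + 4) dt + (8*B_t) dB_t

Itô's formula for f(t, x): d f(t, B_t) = (f_t + (1/2) f_xx) dt + f_x dB_t. Compute partials of f(t, x) = 6*t^3/5 + 4*x^2:
  f_t(t,x)  = 18*t^2/5
  f_x(t,x)  = 8*x
  f_xx(t,x) = 8
Assemble drift = f_t + (1/2) f_xx = 18*t^2/5 + 4 and diffusion = f_x = 8*x. Substituting x = B_t:
  d(4*B_t^2 + 6*t^3/5) = (18*t^2/5 + 4) dt + (8*B_t) dB_t.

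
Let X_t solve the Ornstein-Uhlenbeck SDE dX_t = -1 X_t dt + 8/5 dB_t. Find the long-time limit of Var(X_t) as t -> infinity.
lim Var(X_t) = 32/25

The OU SDE dX = -theta X dt + sigma dB admits the integrating factor exp(theta t): d(exp(theta t) X_t) = sigma exp(theta t) dB_t. Integrating from 0 to t gives X_t = x_0 * exp(-theta t) + sigma * int_0^t exp(-theta (t-s)) dB_s for any initial x_0. The Itô integral has variance (by the Itô isometry) sigma^2 * int_0^t exp(-2 theta (t - s)) ds = sigma^2 * (1 - exp(-2 theta t)) / (2 theta), independent of x_0.
With theta = 1, sigma = 8/5:
  Var(X_t) = (8/5)^2 * (1 - exp(-2*1 t)) / (2 * 1) = 32/25 - 32*exp(-2*t)/25.
As t -> infinity, exp(-2*1 t) -> 0, so the stationary variance is sigma^2 / (2 theta) = 32/25.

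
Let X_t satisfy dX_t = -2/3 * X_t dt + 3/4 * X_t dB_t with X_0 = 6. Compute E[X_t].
E[X_t] = 6*exp(-2*t/3)

For GBM dX = mu X dt + sigma X dB with X_0 = x_0, apply Itô to Y = log X: dY = (mu - sigma^2/2) dt + sigma dB, so Y_t = log(x_0) + (mu - sigma^2/2) t + sigma B_t and hence X_t = x_0 * exp((mu - sigma^2/2) t + sigma B_t).
With mu = -2/3, sigma = 3/4, x_0 = 6, this gives:
  X_t = 6 * exp((-91/96) * t + (3/4) * B_t).
Since sigma*B_t ~ Normal(0, sigma^2 t), E[exp(sigma*B_t)] = exp(sigma^2 t / 2); so E[X_t] = x_0 * exp((mu - sigma^2/2) t) * exp(sigma^2 t / 2) = x_0 * exp(mu t) = 6*exp(-2*t/3).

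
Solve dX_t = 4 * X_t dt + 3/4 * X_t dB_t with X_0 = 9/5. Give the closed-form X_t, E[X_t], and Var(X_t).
X_t = 9/5 * exp((119/32) t + (3/4) B_t); E[X_t] = 9*exp(4*t)/5; Var(X_t) = 81*(exp(9*t/16) - 1)*exp(8*t)/25

For GBM dX = mu X dt + sigma X dB with X_0 = x_0, apply Itô to Y = log X: dY = (mu - sigma^2/2) dt + sigma dB, so Y_t = log(x_0) + (mu - sigma^2/2) t + sigma B_t and hence X_t = x_0 * exp((mu - sigma^2/2) t + sigma B_t).
With mu = 4, sigma = 3/4, x_0 = 9/5, this gives:
  X_t = 9/5 * exp((119/32) * t + (3/4) * B_t).
Since sigma*B_t ~ Normal(0, sigma^2 t), E[exp(sigma*B_t)] = exp(sigma^2 t / 2); so E[X_t] = x_0 * exp((mu - sigma^2/2) t) * exp(sigma^2 t / 2) = x_0 * exp(mu t) = 9*exp(4*t)/5.
Var(X_t) = E[X_t^2] - (E[X_t])^2 = x_0^2 * exp(2 mu t) * (exp(sigma^2 t) - 1) = 81*(exp(9*t/16) - 1)*exp(8*t)/25.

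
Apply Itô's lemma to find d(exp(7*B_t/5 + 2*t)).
d(exp(7*B_t/5 + 2*t)) = (149*exp(7*B_t/5 + 2*t)/50) dt + (7*exp(7*B_t/5 + 2*t)/5) dB_t

Itô's formula for f(t, x): d f(t, B_t) = (f_t + (1/2) f_xx) dt + f_x dB_t. Compute partials of f(t, x) = exp(2*t + 7*x/5):
  f_t(t,x)  = 2*exp(2*t + 7*x/5)
  f_x(t,x)  = 7*exp(2*t + 7*x/5)/5
  f_xx(t,x) = 49*exp(2*t + 7*x/5)/25
Assemble drift = f_t + (1/2) f_xx = 149*exp(2*t + 7*x/5)/50 and diffusion = f_x = 7*exp(2*t + 7*x/5)/5. Substituting x = B_t:
  d(exp(7*B_t/5 + 2*t)) = (149*exp(7*B_t/5 + 2*t)/50) dt + (7*exp(7*B_t/5 + 2*t)/5) dB_t.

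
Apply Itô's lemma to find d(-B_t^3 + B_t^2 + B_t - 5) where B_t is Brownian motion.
d(-B_t^3 + B_t^2 + B_t - 5) = (1 - 3*B_t) dt + (-3*B_t^2 + 2*B_t + 1) dB_t

Itô's formula for f(B_t) gives d f(B_t) = f'(B_t) dB_t + (1/2) f''(B_t) dt. Compute derivatives of f(x) = -x^3 + x^2 + x - 5:
  f'(x)  = -3*x^2 + 2*x + 1
  f''(x) = 2 - 6*x
Substitute x = B_t and multiply the f'' term by 1/2:
  drift     = (1/2) * (2 - 6*x) evaluated at B_t = 1 - 3*B_t
  diffusion = (-3*x^2 + 2*x + 1) evaluated at B_t = -3*B_t^2 + 2*B_t + 1
Therefore d(-B_t^3 + B_t^2 + B_t - 5) = (1 - 3*B_t) dt + (-3*B_t^2 + 2*B_t + 1) dB_t.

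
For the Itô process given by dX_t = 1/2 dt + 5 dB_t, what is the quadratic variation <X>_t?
<X>_t = 25*t

For an Itô process dX_t = a(t) dt + b(t) dB_t, the quadratic variation is <X>_t = int_0^t b(s)^2 ds (the drift term does not contribute). Here b(s) = 5, so
  b(s)^2 = 25.
Integrating from 0 to t:
  <X>_t = int_0^t (25) ds = 25*t.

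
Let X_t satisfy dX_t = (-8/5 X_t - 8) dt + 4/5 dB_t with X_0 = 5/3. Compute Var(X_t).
Var(X_t) = 1/5 - exp(-16*t/5)/5

The variance V(t) = Var(X_t) satisfies V'(t) = 2 a V(t) + c^2 with V(0) = 0 (drift coefficient is linear in X, diffusion is constant). With a = -8/5, c = 4/5, the solution is
  V(t) = (c^2 / (2 a)) * (exp(2 a t) - 1)
       = ((4/5)^2 / (2*(-8/5))) * (exp((-16/5) t) - 1)
       = 1/5 - exp(-16*t/5)/5.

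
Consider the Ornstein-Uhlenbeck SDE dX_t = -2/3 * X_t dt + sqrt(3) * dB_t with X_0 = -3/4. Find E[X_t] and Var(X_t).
E[X_t] = -3*exp(-2*t/3)/4; Var(X_t) = 9/4 - 9*exp(-4*t/3)/4

The OU SDE dX = -theta X dt + sigma dB admits the integrating factor exp(theta t): d(exp(theta t) X_t) = sigma exp(theta t) dB_t. Integrating from 0 to t:
  X_t = x_0 * exp(-theta t) + sigma * int_0^t exp(-theta (t-s)) dB_s.
The Itô integral has mean 0 and (by the Itô isometry) variance sigma^2 * int_0^t exp(-2 theta (t - s)) ds = sigma^2 * (1 - exp(-2 theta t)) / (2 theta).
With theta = 2/3, sigma = sqrt(3), x_0 = -3/4:
  E[X_t] = -3/4 * exp(-2/3 t) = -3*exp(-2*t/3)/4
  Var(X_t) = (sqrt(3))^2 * (1 - exp(-2*2/3 t)) / (2 * 2/3) = 9/4 - 9*exp(-4*t/3)/4.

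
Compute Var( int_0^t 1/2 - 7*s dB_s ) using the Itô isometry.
Var = t*(196*t^2 - 42*t + 3)/12

The Itô integral of a deterministic integrand f(s) has mean 0 because each increment f(s) * (B_{s+ds} - B_s) has mean 0. By the Itô isometry:
  Var( int_0^t f(s) dB_s ) = E[ (int_0^t f(s) dB_s)^2 ] = int_0^t f(s)^2 ds.
Here f(s) = 1/2 - 7*s, so f(s)^2 = (14*s - 1)^2/4. Integrate:
  int_0^t ((14*s - 1)^2/4) ds = t*(196*t^2 - 42*t + 3)/12.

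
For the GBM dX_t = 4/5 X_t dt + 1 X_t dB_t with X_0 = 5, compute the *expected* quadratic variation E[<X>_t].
E[<X>_t] = 125*exp(13*t/5)/13 - 125/13

<X>_t = int_0^t (1 * X_s)^2 ds. Taking expectation inside the integral: E[<X>_t] = 1^2 * int_0^t E[X_s^2] ds. For GBM, E[X_s^2] = x_0^2 * exp((2 mu + sigma^2) s). Integrating:
  E[<X>_t] = 1^2 * 5^2 * (exp((2*(4/5) + 1^2) t) - 1) / (2*(4/5) + 1^2)
           = 1^2 * 5^2 * (exp((13/5) t) - 1) / (13/5) = 125*exp(13*t/5)/13 - 125/13.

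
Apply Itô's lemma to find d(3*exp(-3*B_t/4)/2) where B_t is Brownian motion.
d(3*exp(-3*B_t/4)/2) = (27*exp(-3*B_t/4)/64) dt + (-9*exp(-3*B_t/4)/8) dB_t

Itô's formula for f(B_t) gives d f(B_t) = f'(B_t) dB_t + (1/2) f''(B_t) dt. Compute derivatives of f(x) = 3*exp(-3*x/4)/2:
  f'(x)  = -9*exp(-3*x/4)/8
  f''(x) = 27*exp(-3*x/4)/32
Substitute x = B_t and multiply the f'' term by 1/2:
  drift     = (1/2) * (27*exp(-3*x/4)/32) evaluated at B_t = 27*exp(-3*B_t/4)/64
  diffusion = (-9*exp(-3*x/4)/8) evaluated at B_t = -9*exp(-3*B_t/4)/8
Therefore d(3*exp(-3*B_t/4)/2) = (27*exp(-3*B_t/4)/64) dt + (-9*exp(-3*B_t/4)/8) dB_t.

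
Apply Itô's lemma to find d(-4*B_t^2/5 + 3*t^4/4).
d(-4*B_t^2/5 + 3*t^4/4) = (3*t^3 - 4/5) dt + (-8*B_t/5) dB_t

Itô's formula for f(t, x): d f(t, B_t) = (f_t + (1/2) f_xx) dt + f_x dB_t. Compute partials of f(t, x) = 3*t^4/4 - 4*x^2/5:
  f_t(t,x)  = 3*t^3
  f_x(t,x)  = -8*x/5
  f_xx(t,x) = -8/5
Assemble drift = f_t + (1/2) f_xx = 3*t^3 - 4/5 and diffusion = f_x = -8*x/5. Substituting x = B_t:
  d(-4*B_t^2/5 + 3*t^4/4) = (3*t^3 - 4/5) dt + (-8*B_t/5) dB_t.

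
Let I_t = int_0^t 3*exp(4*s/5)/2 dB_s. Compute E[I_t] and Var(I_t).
E[I_t] = 0; Var(I_t) = 45*exp(8*t/5)/32 - 45/32

The Itô integral of a deterministic integrand f(s) has mean 0 because each increment f(s) * (B_{s+ds} - B_s) has mean 0. By the Itô isometry:
  Var( int_0^t f(s) dB_s ) = E[ (int_0^t f(s) dB_s)^2 ] = int_0^t f(s)^2 ds.
Here f(s) = 3*exp(4*s/5)/2, so f(s)^2 = 9*exp(8*s/5)/4. Integrate:
  int_0^t (9*exp(8*s/5)/4) ds = 45*exp(8*t/5)/32 - 45/32.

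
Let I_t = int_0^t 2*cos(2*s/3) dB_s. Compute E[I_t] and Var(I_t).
E[I_t] = 0; Var(I_t) = 2*t + 3*sin(4*t/3)/2

The Itô integral of a deterministic integrand f(s) has mean 0 because each increment f(s) * (B_{s+ds} - B_s) has mean 0. By the Itô isometry:
  Var( int_0^t f(s) dB_s ) = E[ (int_0^t f(s) dB_s)^2 ] = int_0^t f(s)^2 ds.
Here f(s) = 2*cos(2*s/3), so f(s)^2 = 4*cos(2*s/3)^2. Integrate:
  int_0^t (4*cos(2*s/3)^2) ds = 2*t + 3*sin(4*t/3)/2.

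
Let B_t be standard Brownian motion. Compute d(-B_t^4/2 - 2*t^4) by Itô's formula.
d(-B_t^4/2 - 2*t^4) = (-3*B_t^2 - 8*t^3) dt + (-2*B_t^3) dB_t

Itô's formula for f(t, x): d f(t, B_t) = (f_t + (1/2) f_xx) dt + f_x dB_t. Compute partials of f(t, x) = -2*t^4 - x^4/2:
  f_t(t,x)  = -8*t^3
  f_x(t,x)  = -2*x^3
  f_xx(t,x) = -6*x^2
Assemble drift = f_t + (1/2) f_xx = -8*t^3 - 3*x^2 and diffusion = f_x = -2*x^3. Substituting x = B_t:
  d(-B_t^4/2 - 2*t^4) = (-3*B_t^2 - 8*t^3) dt + (-2*B_t^3) dB_t.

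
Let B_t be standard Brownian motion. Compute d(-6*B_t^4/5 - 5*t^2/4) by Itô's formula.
d(-6*B_t^4/5 - 5*t^2/4) = (-36*B_t^2/5 - 5*t/2) dt + (-24*B_t^3/5) dB_t

Itô's formula for f(t, x): d f(t, B_t) = (f_t + (1/2) f_xx) dt + f_x dB_t. Compute partials of f(t, x) = -5*t^2/4 - 6*x^4/5:
  f_t(t,x)  = -5*t/2
  f_x(t,x)  = -24*x^3/5
  f_xx(t,x) = -72*x^2/5
Assemble drift = f_t + (1/2) f_xx = -5*t/2 - 36*x^2/5 and diffusion = f_x = -24*x^3/5. Substituting x = B_t:
  d(-6*B_t^4/5 - 5*t^2/4) = (-36*B_t^2/5 - 5*t/2) dt + (-24*B_t^3/5) dB_t.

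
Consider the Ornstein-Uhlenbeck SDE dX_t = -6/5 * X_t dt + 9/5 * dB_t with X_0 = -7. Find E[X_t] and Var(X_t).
E[X_t] = -7*exp(-6*t/5); Var(X_t) = 27/20 - 27*exp(-12*t/5)/20

The OU SDE dX = -theta X dt + sigma dB admits the integrating factor exp(theta t): d(exp(theta t) X_t) = sigma exp(theta t) dB_t. Integrating from 0 to t:
  X_t = x_0 * exp(-theta t) + sigma * int_0^t exp(-theta (t-s)) dB_s.
The Itô integral has mean 0 and (by the Itô isometry) variance sigma^2 * int_0^t exp(-2 theta (t - s)) ds = sigma^2 * (1 - exp(-2 theta t)) / (2 theta).
With theta = 6/5, sigma = 9/5, x_0 = -7:
  E[X_t] = -7 * exp(-6/5 t) = -7*exp(-6*t/5)
  Var(X_t) = (9/5)^2 * (1 - exp(-2*6/5 t)) / (2 * 6/5) = 27/20 - 27*exp(-12*t/5)/20.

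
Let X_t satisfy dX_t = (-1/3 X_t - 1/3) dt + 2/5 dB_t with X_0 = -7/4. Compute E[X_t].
E[X_t] = -1 - 3*exp(-t/3)/4

Taking expectations and using E[dB_t] = 0, the mean m(t) = E[X_t] satisfies the ODE m'(t) = a m(t) + b with m(0) = x_0. With a = -1/3, b = -1/3, x_0 = -7/4, the solution is
  m(t) = x_0 * exp(a t) + (b/a) * (exp(a t) - 1)
       = (-7/4) * exp((-1/3) t) + ((-1/3)/(-1/3)) * (exp((-1/3) t) - 1)
       = -1 - 3*exp(-t/3)/4.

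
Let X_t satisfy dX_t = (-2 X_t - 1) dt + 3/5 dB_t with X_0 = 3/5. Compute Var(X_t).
Var(X_t) = 9/100 - 9*exp(-4*t)/100

The variance V(t) = Var(X_t) satisfies V'(t) = 2 a V(t) + c^2 with V(0) = 0 (drift coefficient is linear in X, diffusion is constant). With a = -2, c = 3/5, the solution is
  V(t) = (c^2 / (2 a)) * (exp(2 a t) - 1)
       = ((3/5)^2 / (2*(-2))) * (exp((-4) t) - 1)
       = 9/100 - 9*exp(-4*t)/100.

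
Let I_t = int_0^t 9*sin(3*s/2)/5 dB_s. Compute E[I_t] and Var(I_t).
E[I_t] = 0; Var(I_t) = 81*t/50 - 27*sin(3*t)/50

The Itô integral of a deterministic integrand f(s) has mean 0 because each increment f(s) * (B_{s+ds} - B_s) has mean 0. By the Itô isometry:
  Var( int_0^t f(s) dB_s ) = E[ (int_0^t f(s) dB_s)^2 ] = int_0^t f(s)^2 ds.
Here f(s) = 9*sin(3*s/2)/5, so f(s)^2 = 81*sin(3*s/2)^2/25. Integrate:
  int_0^t (81*sin(3*s/2)^2/25) ds = 81*t/50 - 27*sin(3*t)/50.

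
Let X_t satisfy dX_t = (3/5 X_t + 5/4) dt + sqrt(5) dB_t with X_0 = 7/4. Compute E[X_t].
E[X_t] = 23*exp(3*t/5)/6 - 25/12

Taking expectations and using E[dB_t] = 0, the mean m(t) = E[X_t] satisfies the ODE m'(t) = a m(t) + b with m(0) = x_0. With a = 3/5, b = 5/4, x_0 = 7/4, the solution is
  m(t) = x_0 * exp(a t) + (b/a) * (exp(a t) - 1)
       = (7/4) * exp((3/5) t) + ((5/4)/(3/5)) * (exp((3/5) t) - 1)
       = 23*exp(3*t/5)/6 - 25/12.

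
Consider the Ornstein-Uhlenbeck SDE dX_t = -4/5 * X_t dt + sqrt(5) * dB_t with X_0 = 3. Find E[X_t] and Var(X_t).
E[X_t] = 3*exp(-4*t/5); Var(X_t) = 25/8 - 25*exp(-8*t/5)/8

The OU SDE dX = -theta X dt + sigma dB admits the integrating factor exp(theta t): d(exp(theta t) X_t) = sigma exp(theta t) dB_t. Integrating from 0 to t:
  X_t = x_0 * exp(-theta t) + sigma * int_0^t exp(-theta (t-s)) dB_s.
The Itô integral has mean 0 and (by the Itô isometry) variance sigma^2 * int_0^t exp(-2 theta (t - s)) ds = sigma^2 * (1 - exp(-2 theta t)) / (2 theta).
With theta = 4/5, sigma = sqrt(5), x_0 = 3:
  E[X_t] = 3 * exp(-4/5 t) = 3*exp(-4*t/5)
  Var(X_t) = (sqrt(5))^2 * (1 - exp(-2*4/5 t)) / (2 * 4/5) = 25/8 - 25*exp(-8*t/5)/8.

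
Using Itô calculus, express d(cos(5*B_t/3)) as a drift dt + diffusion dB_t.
d(cos(5*B_t/3)) = (-25*cos(5*B_t/3)/18) dt + (-5*sin(5*B_t/3)/3) dB_t

Itô's formula for f(B_t) gives d f(B_t) = f'(B_t) dB_t + (1/2) f''(B_t) dt. Compute derivatives of f(x) = cos(5*x/3):
  f'(x)  = -5*sin(5*x/3)/3
  f''(x) = -25*cos(5*x/3)/9
Substitute x = B_t and multiply the f'' term by 1/2:
  drift     = (1/2) * (-25*cos(5*x/3)/9) evaluated at B_t = -25*cos(5*B_t/3)/18
  diffusion = (-5*sin(5*x/3)/3) evaluated at B_t = -5*sin(5*B_t/3)/3
Therefore d(cos(5*B_t/3)) = (-25*cos(5*B_t/3)/18) dt + (-5*sin(5*B_t/3)/3) dB_t.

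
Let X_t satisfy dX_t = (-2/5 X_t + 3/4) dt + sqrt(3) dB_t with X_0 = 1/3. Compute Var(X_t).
Var(X_t) = 15/4 - 15*exp(-4*t/5)/4

The variance V(t) = Var(X_t) satisfies V'(t) = 2 a V(t) + c^2 with V(0) = 0 (drift coefficient is linear in X, diffusion is constant). With a = -2/5, c = sqrt(3), the solution is
  V(t) = (c^2 / (2 a)) * (exp(2 a t) - 1)
       = (sqrt(3)^2 / (2*(-2/5))) * (exp((-4/5) t) - 1)
       = 15/4 - 15*exp(-4*t/5)/4.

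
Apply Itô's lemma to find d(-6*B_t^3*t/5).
d(-6*B_t^3*t/5) = (6*B_t*(-B_t^2 - 3*t)/5) dt + (-18*B_t^2*t/5) dB_t

Itô's formula for f(t, x): d f(t, B_t) = (f_t + (1/2) f_xx) dt + f_x dB_t. Compute partials of f(t, x) = -6*t*x^3/5:
  f_t(t,x)  = -6*x^3/5
  f_x(t,x)  = -18*t*x^2/5
  f_xx(t,x) = -36*t*x/5
Assemble drift = f_t + (1/2) f_xx = 6*x*(-3*t - x^2)/5 and diffusion = f_x = -18*t*x^2/5. Substituting x = B_t:
  d(-6*B_t^3*t/5) = (6*B_t*(-B_t^2 - 3*t)/5) dt + (-18*B_t^2*t/5) dB_t.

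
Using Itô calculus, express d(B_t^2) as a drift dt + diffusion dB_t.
d(B_t^2) = (1) dt + (2*B_t) dB_t

Itô's formula for f(B_t) gives d f(B_t) = f'(B_t) dB_t + (1/2) f''(B_t) dt. Compute derivatives of f(x) = x^2:
  f'(x)  = 2*x
  f''(x) = 2
Substitute x = B_t and multiply the f'' term by 1/2:
  drift     = (1/2) * (2) evaluated at B_t = 1
  diffusion = (2*x) evaluated at B_t = 2*B_t
Therefore d(B_t^2) = (1) dt + (2*B_t) dB_t.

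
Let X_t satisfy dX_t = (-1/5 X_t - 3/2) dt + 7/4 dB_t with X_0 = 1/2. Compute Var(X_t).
Var(X_t) = 245/32 - 245*exp(-2*t/5)/32

The variance V(t) = Var(X_t) satisfies V'(t) = 2 a V(t) + c^2 with V(0) = 0 (drift coefficient is linear in X, diffusion is constant). With a = -1/5, c = 7/4, the solution is
  V(t) = (c^2 / (2 a)) * (exp(2 a t) - 1)
       = ((7/4)^2 / (2*(-1/5))) * (exp((-2/5) t) - 1)
       = 245/32 - 245*exp(-2*t/5)/32.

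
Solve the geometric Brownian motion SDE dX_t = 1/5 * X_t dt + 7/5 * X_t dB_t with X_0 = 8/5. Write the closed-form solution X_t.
X_t = 8/5 * exp((-39/50) * t + (7/5) * B_t)

For GBM dX = mu X dt + sigma X dB with X_0 = x_0, apply Itô to Y = log X: dY = (mu - sigma^2/2) dt + sigma dB, so Y_t = log(x_0) + (mu - sigma^2/2) t + sigma B_t and hence X_t = x_0 * exp((mu - sigma^2/2) t + sigma B_t).
With mu = 1/5, sigma = 7/5, x_0 = 8/5, this gives:
  X_t = 8/5 * exp((-39/50) * t + (7/5) * B_t).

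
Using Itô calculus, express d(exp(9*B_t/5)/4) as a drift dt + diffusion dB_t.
d(exp(9*B_t/5)/4) = (81*exp(9*B_t/5)/200) dt + (9*exp(9*B_t/5)/20) dB_t

Itô's formula for f(B_t) gives d f(B_t) = f'(B_t) dB_t + (1/2) f''(B_t) dt. Compute derivatives of f(x) = exp(9*x/5)/4:
  f'(x)  = 9*exp(9*x/5)/20
  f''(x) = 81*exp(9*x/5)/100
Substitute x = B_t and multiply the f'' term by 1/2:
  drift     = (1/2) * (81*exp(9*x/5)/100) evaluated at B_t = 81*exp(9*B_t/5)/200
  diffusion = (9*exp(9*x/5)/20) evaluated at B_t = 9*exp(9*B_t/5)/20
Therefore d(exp(9*B_t/5)/4) = (81*exp(9*B_t/5)/200) dt + (9*exp(9*B_t/5)/20) dB_t.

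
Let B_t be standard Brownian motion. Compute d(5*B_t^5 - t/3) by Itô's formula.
d(5*B_t^5 - t/3) = (50*B_t^3 - 1/3) dt + (25*B_t^4) dB_t

Itô's formula for f(t, x): d f(t, B_t) = (f_t + (1/2) f_xx) dt + f_x dB_t. Compute partials of f(t, x) = -t/3 + 5*x^5:
  f_t(t,x)  = -1/3
  f_x(t,x)  = 25*x^4
  f_xx(t,x) = 100*x^3
Assemble drift = f_t + (1/2) f_xx = 50*x^3 - 1/3 and diffusion = f_x = 25*x^4. Substituting x = B_t:
  d(5*B_t^5 - t/3) = (50*B_t^3 - 1/3) dt + (25*B_t^4) dB_t.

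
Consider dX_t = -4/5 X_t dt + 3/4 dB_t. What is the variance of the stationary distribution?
lim Var(X_t) = 45/128

The OU SDE dX = -theta X dt + sigma dB admits the integrating factor exp(theta t): d(exp(theta t) X_t) = sigma exp(theta t) dB_t. Integrating from 0 to t gives X_t = x_0 * exp(-theta t) + sigma * int_0^t exp(-theta (t-s)) dB_s for any initial x_0. The Itô integral has variance (by the Itô isometry) sigma^2 * int_0^t exp(-2 theta (t - s)) ds = sigma^2 * (1 - exp(-2 theta t)) / (2 theta), independent of x_0.
With theta = 4/5, sigma = 3/4:
  Var(X_t) = (3/4)^2 * (1 - exp(-2*4/5 t)) / (2 * 4/5) = 45/128 - 45*exp(-8*t/5)/128.
As t -> infinity, exp(-2*4/5 t) -> 0, so the stationary variance is sigma^2 / (2 theta) = 45/128.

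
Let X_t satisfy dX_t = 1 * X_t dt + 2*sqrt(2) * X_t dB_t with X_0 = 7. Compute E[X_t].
E[X_t] = 7*exp(t)

For GBM dX = mu X dt + sigma X dB with X_0 = x_0, apply Itô to Y = log X: dY = (mu - sigma^2/2) dt + sigma dB, so Y_t = log(x_0) + (mu - sigma^2/2) t + sigma B_t and hence X_t = x_0 * exp((mu - sigma^2/2) t + sigma B_t).
With mu = 1, sigma = 2*sqrt(2), x_0 = 7, this gives:
  X_t = 7 * exp((-3) * t + (2*sqrt(2)) * B_t).
Since sigma*B_t ~ Normal(0, sigma^2 t), E[exp(sigma*B_t)] = exp(sigma^2 t / 2); so E[X_t] = x_0 * exp((mu - sigma^2/2) t) * exp(sigma^2 t / 2) = x_0 * exp(mu t) = 7*exp(t).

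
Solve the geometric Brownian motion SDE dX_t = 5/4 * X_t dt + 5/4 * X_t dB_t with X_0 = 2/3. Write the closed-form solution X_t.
X_t = 2/3 * exp((15/32) * t + (5/4) * B_t)

For GBM dX = mu X dt + sigma X dB with X_0 = x_0, apply Itô to Y = log X: dY = (mu - sigma^2/2) dt + sigma dB, so Y_t = log(x_0) + (mu - sigma^2/2) t + sigma B_t and hence X_t = x_0 * exp((mu - sigma^2/2) t + sigma B_t).
With mu = 5/4, sigma = 5/4, x_0 = 2/3, this gives:
  X_t = 2/3 * exp((15/32) * t + (5/4) * B_t).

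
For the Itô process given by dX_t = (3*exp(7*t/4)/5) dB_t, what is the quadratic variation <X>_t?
<X>_t = 18*exp(7*t/2)/175 - 18/175

For an Itô process dX_t = a(t) dt + b(t) dB_t, the quadratic variation is <X>_t = int_0^t b(s)^2 ds (the drift term does not contribute). Here b(s) = 3*exp(7*s/4)/5, so
  b(s)^2 = 9*exp(7*s/2)/25.
Integrating from 0 to t:
  <X>_t = int_0^t (9*exp(7*s/2)/25) ds = 18*exp(7*t/2)/175 - 18/175.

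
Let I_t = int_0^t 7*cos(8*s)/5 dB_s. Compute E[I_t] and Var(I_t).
E[I_t] = 0; Var(I_t) = 49*t/50 + 49*sin(8*t)*cos(8*t)/400

The Itô integral of a deterministic integrand f(s) has mean 0 because each increment f(s) * (B_{s+ds} - B_s) has mean 0. By the Itô isometry:
  Var( int_0^t f(s) dB_s ) = E[ (int_0^t f(s) dB_s)^2 ] = int_0^t f(s)^2 ds.
Here f(s) = 7*cos(8*s)/5, so f(s)^2 = 49*cos(8*s)^2/25. Integrate:
  int_0^t (49*cos(8*s)^2/25) ds = 49*t/50 + 49*sin(8*t)*cos(8*t)/400.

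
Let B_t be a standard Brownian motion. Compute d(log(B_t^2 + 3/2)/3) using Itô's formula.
d(log(B_t^2 + 3/2)/3) = (2*(3 - 2*B_t^2)/(3*(2*B_t^2 + 3)^2)) dt + (4*B_t/(3*(2*B_t^2 + 3))) dB_t

Itô's formula for f(B_t) gives d f(B_t) = f'(B_t) dB_t + (1/2) f''(B_t) dt. Compute derivatives of f(x) = log(x^2 + 3/2)/3:
  f'(x)  = 4*x/(3*(2*x^2 + 3))
  f''(x) = 4*(3 - 2*x^2)/(3*(2*x^2 + 3)^2)
Substitute x = B_t and multiply the f'' term by 1/2:
  drift     = (1/2) * (4*(3 - 2*x^2)/(3*(2*x^2 + 3)^2)) evaluated at B_t = 2*(3 - 2*B_t^2)/(3*(2*B_t^2 + 3)^2)
  diffusion = (4*x/(3*(2*x^2 + 3))) evaluated at B_t = 4*B_t/(3*(2*B_t^2 + 3))
Therefore d(log(B_t^2 + 3/2)/3) = (2*(3 - 2*B_t^2)/(3*(2*B_t^2 + 3)^2)) dt + (4*B_t/(3*(2*B_t^2 + 3))) dB_t.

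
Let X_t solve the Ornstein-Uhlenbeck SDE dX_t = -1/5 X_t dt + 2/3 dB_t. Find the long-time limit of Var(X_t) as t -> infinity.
lim Var(X_t) = 10/9

The OU SDE dX = -theta X dt + sigma dB admits the integrating factor exp(theta t): d(exp(theta t) X_t) = sigma exp(theta t) dB_t. Integrating from 0 to t gives X_t = x_0 * exp(-theta t) + sigma * int_0^t exp(-theta (t-s)) dB_s for any initial x_0. The Itô integral has variance (by the Itô isometry) sigma^2 * int_0^t exp(-2 theta (t - s)) ds = sigma^2 * (1 - exp(-2 theta t)) / (2 theta), independent of x_0.
With theta = 1/5, sigma = 2/3:
  Var(X_t) = (2/3)^2 * (1 - exp(-2*1/5 t)) / (2 * 1/5) = 10/9 - 10*exp(-2*t/5)/9.
As t -> infinity, exp(-2*1/5 t) -> 0, so the stationary variance is sigma^2 / (2 theta) = 10/9.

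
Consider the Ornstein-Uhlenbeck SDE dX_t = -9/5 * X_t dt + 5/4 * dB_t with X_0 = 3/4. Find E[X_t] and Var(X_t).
E[X_t] = 3*exp(-9*t/5)/4; Var(X_t) = 125/288 - 125*exp(-18*t/5)/288

The OU SDE dX = -theta X dt + sigma dB admits the integrating factor exp(theta t): d(exp(theta t) X_t) = sigma exp(theta t) dB_t. Integrating from 0 to t:
  X_t = x_0 * exp(-theta t) + sigma * int_0^t exp(-theta (t-s)) dB_s.
The Itô integral has mean 0 and (by the Itô isometry) variance sigma^2 * int_0^t exp(-2 theta (t - s)) ds = sigma^2 * (1 - exp(-2 theta t)) / (2 theta).
With theta = 9/5, sigma = 5/4, x_0 = 3/4:
  E[X_t] = 3/4 * exp(-9/5 t) = 3*exp(-9*t/5)/4
  Var(X_t) = (5/4)^2 * (1 - exp(-2*9/5 t)) / (2 * 9/5) = 125/288 - 125*exp(-18*t/5)/288.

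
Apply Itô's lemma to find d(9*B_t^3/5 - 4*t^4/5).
d(9*B_t^3/5 - 4*t^4/5) = (27*B_t/5 - 16*t^3/5) dt + (27*B_t^2/5) dB_t

Itô's formula for f(t, x): d f(t, B_t) = (f_t + (1/2) f_xx) dt + f_x dB_t. Compute partials of f(t, x) = -4*t^4/5 + 9*x^3/5:
  f_t(t,x)  = -16*t^3/5
  f_x(t,x)  = 27*x^2/5
  f_xx(t,x) = 54*x/5
Assemble drift = f_t + (1/2) f_xx = -16*t^3/5 + 27*x/5 and diffusion = f_x = 27*x^2/5. Substituting x = B_t:
  d(9*B_t^3/5 - 4*t^4/5) = (27*B_t/5 - 16*t^3/5) dt + (27*B_t^2/5) dB_t.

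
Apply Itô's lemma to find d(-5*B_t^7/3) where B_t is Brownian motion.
d(-5*B_t^7/3) = (-35*B_t^5) dt + (-35*B_t^6/3) dB_t

Itô's formula for f(B_t) gives d f(B_t) = f'(B_t) dB_t + (1/2) f''(B_t) dt. Compute derivatives of f(x) = -5*x^7/3:
  f'(x)  = -35*x^6/3
  f''(x) = -70*x^5
Substitute x = B_t and multiply the f'' term by 1/2:
  drift     = (1/2) * (-70*x^5) evaluated at B_t = -35*B_t^5
  diffusion = (-35*x^6/3) evaluated at B_t = -35*B_t^6/3
Therefore d(-5*B_t^7/3) = (-35*B_t^5) dt + (-35*B_t^6/3) dB_t.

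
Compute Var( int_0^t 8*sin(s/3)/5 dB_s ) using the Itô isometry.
Var = 32*t/25 - 48*sin(2*t/3)/25

The Itô integral of a deterministic integrand f(s) has mean 0 because each increment f(s) * (B_{s+ds} - B_s) has mean 0. By the Itô isometry:
  Var( int_0^t f(s) dB_s ) = E[ (int_0^t f(s) dB_s)^2 ] = int_0^t f(s)^2 ds.
Here f(s) = 8*sin(s/3)/5, so f(s)^2 = 64*sin(s/3)^2/25. Integrate:
  int_0^t (64*sin(s/3)^2/25) ds = 32*t/25 - 48*sin(2*t/3)/25.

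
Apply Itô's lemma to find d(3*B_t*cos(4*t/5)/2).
d(3*B_t*cos(4*t/5)/2) = (-6*B_t*sin(4*t/5)/5) dt + (3*cos(4*t/5)/2) dB_t

Itô's formula for f(t, x): d f(t, B_t) = (f_t + (1/2) f_xx) dt + f_x dB_t. Compute partials of f(t, x) = 3*x*cos(4*t/5)/2:
  f_t(t,x)  = -6*x*sin(4*t/5)/5
  f_x(t,x)  = 3*cos(4*t/5)/2
  f_xx(t,x) = 0
Assemble drift = f_t + (1/2) f_xx = -6*x*sin(4*t/5)/5 and diffusion = f_x = 3*cos(4*t/5)/2. Substituting x = B_t:
  d(3*B_t*cos(4*t/5)/2) = (-6*B_t*sin(4*t/5)/5) dt + (3*cos(4*t/5)/2) dB_t.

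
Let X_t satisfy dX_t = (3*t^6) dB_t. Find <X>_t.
<X>_t = 9*t^13/13

For an Itô process dX_t = a(t) dt + b(t) dB_t, the quadratic variation is <X>_t = int_0^t b(s)^2 ds (the drift term does not contribute). Here b(s) = 3*s^6, so
  b(s)^2 = 9*s^12.
Integrating from 0 to t:
  <X>_t = int_0^t (9*s^12) ds = 9*t^13/13.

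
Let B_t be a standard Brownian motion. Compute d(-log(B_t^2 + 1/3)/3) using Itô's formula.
d(-log(B_t^2 + 1/3)/3) = ((3*B_t^2 - 1)/(3*B_t^2 + 1)^2) dt + (-2*B_t/(3*B_t^2 + 1)) dB_t

Itô's formula for f(B_t) gives d f(B_t) = f'(B_t) dB_t + (1/2) f''(B_t) dt. Compute derivatives of f(x) = -log(x^2 + 1/3)/3:
  f'(x)  = -2*x/(3*x^2 + 1)
  f''(x) = 2*(3*x^2 - 1)/(3*x^2 + 1)^2
Substitute x = B_t and multiply the f'' term by 1/2:
  drift     = (1/2) * (2*(3*x^2 - 1)/(3*x^2 + 1)^2) evaluated at B_t = (3*B_t^2 - 1)/(3*B_t^2 + 1)^2
  diffusion = (-2*x/(3*x^2 + 1)) evaluated at B_t = -2*B_t/(3*B_t^2 + 1)
Therefore d(-log(B_t^2 + 1/3)/3) = ((3*B_t^2 - 1)/(3*B_t^2 + 1)^2) dt + (-2*B_t/(3*B_t^2 + 1)) dB_t.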